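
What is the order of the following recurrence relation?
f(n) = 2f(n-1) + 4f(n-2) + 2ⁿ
The order is the largest lag k for which f(n-k) appears. Here the deepest term is f(n-2) (the 2ⁿ term is non-homogeneous and does not affect the order), so the order is 2.

Order 2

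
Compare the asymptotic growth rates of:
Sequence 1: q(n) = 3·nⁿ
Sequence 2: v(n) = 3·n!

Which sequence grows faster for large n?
Comparing growth rates:
Growth-rate hierarchy: log n ≺ any polynomial ≺ any exponential cⁿ (c>1) ≺ n! ≺ nⁿ.
super-exponential nⁿ dominates factorial asymptotically.

q(n) grows faster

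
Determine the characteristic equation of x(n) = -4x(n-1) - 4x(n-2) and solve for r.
Substitute x(n) = rⁿ and divide through by rⁿ⁻²: r² + 4r + 4 = 0
Factor: (r + 2)² = 0, so r = -2 (double root).
General solution: x(n) = (A + Bn)·(-2)ⁿ

Characteristic: r² + 4r + 4 = 0, Roots: r = -2 (double root)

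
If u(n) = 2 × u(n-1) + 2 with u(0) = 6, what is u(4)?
Computing step by step:
u(0) = 6
u(1) = 2 × 6 + 2 = 14
u(2) = 2 × 14 + 2 = 30
u(3) = 2 × 30 + 2 = 62
u(4) = 2 × 62 + 2 = 126

126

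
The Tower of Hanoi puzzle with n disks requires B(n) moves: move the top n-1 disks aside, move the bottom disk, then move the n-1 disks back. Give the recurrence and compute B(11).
Moving n disks = move the top n-1 disks aside (B(n-1) moves) + move the largest disk (1 move) + move the n-1 disks back on top (B(n-1) moves), so B(n) = 2B(n-1) + 1, with B(1) = 1 (a single disk takes one move).
First terms: 1, 3, 7, 15, 31, 63, … — each is one less than a power of 2. Indeed B(n) + 1 = 2(B(n-1) + 1) with B(1) + 1 = 2, so B(n) + 1 = 2ⁿ and B(n) = 2ⁿ - 1.
Hence B(11) = 2^11 - 1 = 2048 - 1 = 2047.

B(n) = 2B(n-1) + 1, B(1) = 1; B(11) = 2047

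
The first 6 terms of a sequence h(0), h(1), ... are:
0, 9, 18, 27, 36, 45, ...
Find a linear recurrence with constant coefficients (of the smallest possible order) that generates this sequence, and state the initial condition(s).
Look for the lowest-order linear relation among consecutive terms.
Observation: consecutive differences are constant (= 9).
Check at n=2: 1·9 + 9 = 18. ✓

h(n) = h(n-1) + 9, h(0) = 0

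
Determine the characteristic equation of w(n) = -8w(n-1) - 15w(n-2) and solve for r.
Substitute w(n) = rⁿ and divide through by rⁿ⁻²: r² + 8r + 15 = 0
Factor: (r + 5)(r + 3) = 0, so r = -5, -3.
General solution: w(n) = A·(-5)ⁿ + B·(-3)ⁿ

Characteristic: r² + 8r + 15 = 0, Roots: r = -5, -3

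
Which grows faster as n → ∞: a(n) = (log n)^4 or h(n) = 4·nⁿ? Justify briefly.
Comparing growth rates:
Growth-rate hierarchy: log n ≺ any polynomial ≺ any exponential cⁿ (c>1) ≺ n! ≺ nⁿ.
super-exponential nⁿ dominates polylogarithmic (log n)^4 asymptotically.

h(n) grows faster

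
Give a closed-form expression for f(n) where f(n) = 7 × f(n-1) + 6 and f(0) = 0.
Recurrence: f(n) = 7 × f(n-1) + 6, initial: f(0) = 0.
Try f(n) = A·7ⁿ + C. Substituting: A·7ⁿ + C = 7(A·7ⁿ⁻¹ + C) + 6 = A·7ⁿ + 7C + 6, so C = 7C + 6, giving C = -1. Then f(0) = A - 1 = 0 gives A = 1.

f(n) = 7ⁿ - 1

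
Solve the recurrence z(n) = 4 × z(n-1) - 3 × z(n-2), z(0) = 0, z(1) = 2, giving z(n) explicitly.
Recurrence: z(n) = 4 × z(n-1) - 3 × z(n-2), initial: z(0) = 0, z(1) = 2.
Characteristic equation: r² - 4r + 3 = 0, which factors as (r - 3)(r - 1) = 0, so r = 3, 1. General solution z(n) = A·3ⁿ + B·1ⁿ. From z(0) = 0: A + B = 0. From z(1) = 2: 3A + 1B = 2. Solving gives A = 1, B = -1.

z(n) = 3ⁿ - 1ⁿ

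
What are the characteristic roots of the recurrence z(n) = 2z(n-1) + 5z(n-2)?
Substitute z(n) = rⁿ and divide through by rⁿ⁻²: r² - 2r - 5 = 0
Discriminant: 2² + 4·5 = 24, not a perfect square, so by the quadratic formula r = (2 ± √24)/2.
General solution: z(n) = A·r₁ⁿ + B·r₂ⁿ where r₁,r₂ = (2 ± √24)/2

Characteristic: r² - 2r - 5 = 0, Roots: r = (2 ± √24)/2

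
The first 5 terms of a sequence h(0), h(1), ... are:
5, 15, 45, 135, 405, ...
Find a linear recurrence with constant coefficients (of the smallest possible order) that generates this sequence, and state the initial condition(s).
Look for the lowest-order linear relation among consecutive terms.
Observation: each term is 3× the previous.
Check at n=2: 3·15 = 45. ✓

h(n) = 3 × h(n-1), h(0) = 5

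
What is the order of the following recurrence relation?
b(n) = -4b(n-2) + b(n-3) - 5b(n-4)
The order is the largest lag k for which b(n-k) appears. Here the deepest term is b(n-4), so the order is 4.

Order 4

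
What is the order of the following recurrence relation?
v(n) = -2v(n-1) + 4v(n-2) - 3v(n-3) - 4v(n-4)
The order is the largest lag k for which v(n-k) appears. Here the deepest term is v(n-4), so the order is 4.

Order 4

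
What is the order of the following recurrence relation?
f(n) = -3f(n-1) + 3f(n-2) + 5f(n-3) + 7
The order is the largest lag k for which f(n-k) appears. Here the deepest term is f(n-3) (the 7 term is non-homogeneous and does not affect the order), so the order is 3.

Order 3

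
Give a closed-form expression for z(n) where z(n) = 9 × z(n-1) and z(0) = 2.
Recurrence: z(n) = 9 × z(n-1), initial: z(0) = 2.
Each term is 9 times the previous, so this is geometric with ratio 9. After n steps: z(n) = z(0)·9ⁿ = 2·9ⁿ.

z(n) = 2·9ⁿ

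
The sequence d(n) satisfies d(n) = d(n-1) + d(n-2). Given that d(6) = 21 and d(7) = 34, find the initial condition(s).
Work backwards using d(k) = d(k+2) - d(k+1):
d(5) = d(7) - d(6) = 34 - 21 = 13
d(4) = d(6) - d(5) = 21 - 13 = 8
d(3) = d(5) - d(4) = 13 - 8 = 5
d(2) = d(4) - d(3) = 8 - 5 = 3
d(1) = d(3) - d(2) = 5 - 3 = 2
d(0) = d(2) - d(1) = 3 - 2 = 1

d(0) = 1, d(1) = 2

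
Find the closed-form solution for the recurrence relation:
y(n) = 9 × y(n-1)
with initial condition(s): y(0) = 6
Recurrence: y(n) = 9 × y(n-1), initial: y(0) = 6.
Each term is 9 times the previous, so this is geometric with ratio 9. After n steps: y(n) = y(0)·9ⁿ = 6·9ⁿ.

y(n) = 6·9ⁿ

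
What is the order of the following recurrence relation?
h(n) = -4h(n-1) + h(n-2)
The order is the largest lag k for which h(n-k) appears. Here the deepest term is h(n-2), so the order is 2.

Order 2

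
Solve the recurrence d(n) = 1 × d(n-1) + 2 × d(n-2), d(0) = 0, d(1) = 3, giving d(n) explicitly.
Recurrence: d(n) = 1 × d(n-1) + 2 × d(n-2), initial: d(0) = 0, d(1) = 3.
Characteristic equation: r² - 1r - 2 = 0, which factors as (r - 2)(r + 1) = 0, so r = 2, -1. General solution d(n) = A·2ⁿ + B·(-1)ⁿ. From d(0) = 0: A + B = 0. From d(1) = 3: 2A - 1B = 3. Solving gives A = 1, B = -1.

d(n) = 2ⁿ - (-1)ⁿ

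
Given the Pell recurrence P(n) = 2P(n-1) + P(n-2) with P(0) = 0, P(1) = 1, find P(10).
Computing the sequence terms:
0, 1, 2, 5, 12, 29, 70, 169, 408, 985, 2378

2378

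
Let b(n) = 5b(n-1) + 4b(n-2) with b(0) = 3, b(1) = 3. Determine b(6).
Computing the sequence terms:
3, 3, 27, 147, 843, 4803, 27387

27387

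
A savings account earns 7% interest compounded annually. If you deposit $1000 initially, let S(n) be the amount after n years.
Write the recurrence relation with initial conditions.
Each year the balance grows by 7%, i.e. is multiplied by 1 + 7/100 = 1.07, so S(n) = 1.07 × S(n-1). The initial deposit gives S(0) = 1000.
Unrolling gives the closed form S(n) = 1000 × (1.07)ⁿ.

S(n) = 1.07 × S(n-1), S(0) = 1000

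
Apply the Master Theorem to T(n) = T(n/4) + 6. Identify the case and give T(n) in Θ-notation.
Master Theorem template: T(n) = a·T(n/b) + f(n).
Here: a=1, b=4, f(n)=6
Compute log_b(a) = log_4(1) = 0.
f(n) = 6 = Θ(1). Case 2: T(n) = Θ(log n).

Case 2: T(n) = Θ(log n)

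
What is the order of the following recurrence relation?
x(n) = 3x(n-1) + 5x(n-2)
The order is the largest lag k for which x(n-k) appears. Here the deepest term is x(n-2), so the order is 2.

Order 2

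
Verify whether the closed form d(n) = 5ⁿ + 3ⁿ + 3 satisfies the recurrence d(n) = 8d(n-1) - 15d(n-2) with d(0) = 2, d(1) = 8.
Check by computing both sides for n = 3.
From the recurrence with d(0) = 2, d(1) = 8:
  d(0) = 2, d(1) = 8, d(2) = 34, d(3) = 152
  so the recurrence gives d(3) = 152.
From the proposed closed form d(n) = 5ⁿ + 3ⁿ + 3:
  d(3) = 155.
The recurrence gives 152 but the closed form gives 155, so the closed form does not satisfy the recurrence.

No, the closed form is incorrect.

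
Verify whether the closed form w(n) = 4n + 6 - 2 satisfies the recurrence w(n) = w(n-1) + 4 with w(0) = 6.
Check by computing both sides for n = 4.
From the recurrence with w(0) = 6:
  w(0) = 6, w(1) = 10, w(2) = 14, w(3) = 18, w(4) = 22
  so the recurrence gives w(4) = 22.
From the proposed closed form w(n) = 4n + 6 - 2:
  w(4) = 20.
The recurrence gives 22 but the closed form gives 20, so the closed form does not satisfy the recurrence.

No, the closed form is incorrect.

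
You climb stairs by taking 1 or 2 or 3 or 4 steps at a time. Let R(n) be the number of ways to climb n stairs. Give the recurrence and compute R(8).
Condition on the size of the last step (1 to 4): before it there were n-1, …, n-4 stairs climbed, and these cases are disjoint, so R(n) = R(n-1) + R(n-2) + R(n-3) + R(n-4) (order-4 linear recurrence).
Initial conditions by direct count (compositions of i into parts ≤ 4): R(1) = 1; R(2) = 2; R(3) = 4; R(4) = 8.
Iterating the recurrence: R(5) = 15, R(6) = 29, R(7) = 56, R(8) = 108.

R(n) = R(n-1) + R(n-2) + R(n-3) + R(n-4), R(1) = 1, R(2) = 2, R(3) = 4, R(4) = 8; R(8) = 108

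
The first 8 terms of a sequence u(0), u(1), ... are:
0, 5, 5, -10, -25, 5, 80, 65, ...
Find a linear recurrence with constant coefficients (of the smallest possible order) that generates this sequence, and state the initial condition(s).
Look for the lowest-order linear relation among consecutive terms.
Observation: u(n) - 1·u(n-1) - (-3)·u(n-2) = 0 holds for the shown terms, and no order-1 relation u(n) = α·u(n-1) + β fits.
Check at n=3: 1·5 + (-3)·5 = -10. ✓

u(n) = u(n-1) - 3u(n-2), u(0) = 0, u(1) = 5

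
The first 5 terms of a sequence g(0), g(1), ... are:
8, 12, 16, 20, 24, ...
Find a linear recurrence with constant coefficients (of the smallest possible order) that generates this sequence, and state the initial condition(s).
Look for the lowest-order linear relation among consecutive terms.
Observation: consecutive differences are constant (= 4).
Check at n=2: 1·12 + 4 = 16. ✓

g(n) = g(n-1) + 4, g(0) = 8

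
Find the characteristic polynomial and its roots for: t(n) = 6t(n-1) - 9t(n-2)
Substitute t(n) = rⁿ and divide through by rⁿ⁻²: r² - 6r + 9 = 0
Factor: (r - 3)² = 0, so r = 3 (double root).
General solution: t(n) = (A + Bn)·3ⁿ

Characteristic: r² - 6r + 9 = 0, Roots: r = 3 (double root)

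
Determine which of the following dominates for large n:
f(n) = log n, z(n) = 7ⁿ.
Comparing growth rates:
Growth-rate hierarchy: log n ≺ any polynomial ≺ any exponential cⁿ (c>1) ≺ n! ≺ nⁿ.
exponential base 7 dominates logarithmic asymptotically.

z(n) grows faster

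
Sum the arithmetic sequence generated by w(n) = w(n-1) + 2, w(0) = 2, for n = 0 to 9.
Computing the sequence terms: 2, 4, 6, 8, 10, 12, 14, 16, 18, 20
Adding these values together:

110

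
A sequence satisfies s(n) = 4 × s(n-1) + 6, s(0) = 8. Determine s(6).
Computing step by step:
s(0) = 8
s(1) = 4 × 8 + 6 = 38
s(2) = 4 × 38 + 6 = 158
s(3) = 4 × 158 + 6 = 638
s(4) = 4 × 638 + 6 = 2558
s(5) = 4 × 2558 + 6 = 10238
s(6) = 4 × 10238 + 6 = 40958

40958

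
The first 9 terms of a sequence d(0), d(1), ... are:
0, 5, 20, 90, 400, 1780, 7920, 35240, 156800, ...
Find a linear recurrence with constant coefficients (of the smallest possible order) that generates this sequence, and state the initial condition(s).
Look for the lowest-order linear relation among consecutive terms.
Observation: d(n) - 4·d(n-1) - (2)·d(n-2) = 0 holds for the shown terms, and no order-1 relation d(n) = α·d(n-1) + β fits.
Check at n=3: 4·20 + (2)·5 = 90. ✓

d(n) = 4d(n-1) + 2d(n-2), d(0) = 0, d(1) = 5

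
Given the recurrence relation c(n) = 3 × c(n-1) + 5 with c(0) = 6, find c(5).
Computing step by step:
c(0) = 6
c(1) = 3 × 6 + 5 = 23
c(2) = 3 × 23 + 5 = 74
c(3) = 3 × 74 + 5 = 227
c(4) = 3 × 227 + 5 = 686
c(5) = 3 × 686 + 5 = 2063

2063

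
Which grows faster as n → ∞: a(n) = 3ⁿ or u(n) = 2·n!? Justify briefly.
Comparing growth rates:
Growth-rate hierarchy: log n ≺ any polynomial ≺ any exponential cⁿ (c>1) ≺ n! ≺ nⁿ.
factorial dominates exponential base 3 asymptotically.

u(n) grows faster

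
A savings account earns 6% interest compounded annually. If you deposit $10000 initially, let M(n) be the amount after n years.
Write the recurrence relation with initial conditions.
Each year the balance grows by 6%, i.e. is multiplied by 1 + 6/100 = 1.06, so M(n) = 1.06 × M(n-1). The initial deposit gives M(0) = 10000.
Unrolling gives the closed form M(n) = 10000 × (1.06)ⁿ.

M(n) = 1.06 × M(n-1), M(0) = 10000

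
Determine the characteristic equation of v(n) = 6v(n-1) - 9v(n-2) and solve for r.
Substitute v(n) = rⁿ and divide through by rⁿ⁻²: r² - 6r + 9 = 0
Factor: (r - 3)² = 0, so r = 3 (double root).
General solution: v(n) = (A + Bn)·3ⁿ

Characteristic: r² - 6r + 9 = 0, Roots: r = 3 (double root)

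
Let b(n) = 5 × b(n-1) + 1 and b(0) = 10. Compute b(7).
Computing step by step:
b(0) = 10
b(1) = 5 × 10 + 1 = 51
b(2) = 5 × 51 + 1 = 256
b(3) = 5 × 256 + 1 = 1281
b(4) = 5 × 1281 + 1 = 6406
b(5) = 5 × 6406 + 1 = 32031
b(6) = 5 × 32031 + 1 = 160156
b(7) = 5 × 160156 + 1 = 800781

800781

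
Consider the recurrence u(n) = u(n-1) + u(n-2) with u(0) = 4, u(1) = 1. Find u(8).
Computing the sequence terms:
4, 1, 5, 6, 11, 17, 28, 45, 73

73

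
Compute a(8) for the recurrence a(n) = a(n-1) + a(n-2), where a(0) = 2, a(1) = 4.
Computing the sequence terms:
2, 4, 6, 10, 16, 26, 42, 68, 110

110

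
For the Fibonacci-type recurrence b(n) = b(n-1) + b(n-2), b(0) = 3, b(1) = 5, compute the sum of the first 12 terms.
Computing the sequence terms: 3, 5, 8, 13, 21, 34, 55, 89, 144, 233, 377, 610
Adding these values together:

1592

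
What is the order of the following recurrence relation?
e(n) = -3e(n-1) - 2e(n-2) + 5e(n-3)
The order is the largest lag k for which e(n-k) appears. Here the deepest term is e(n-3), so the order is 3.

Order 3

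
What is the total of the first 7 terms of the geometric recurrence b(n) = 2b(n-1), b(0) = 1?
Computing the sequence terms: 1, 2, 4, 8, 16, 32, 64
Adding these values together:

127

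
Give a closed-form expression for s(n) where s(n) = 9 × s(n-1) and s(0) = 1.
Recurrence: s(n) = 9 × s(n-1), initial: s(0) = 1.
Each term is 9 times the previous, so this is geometric with ratio 9. After n steps: s(n) = s(0)·9ⁿ = 9ⁿ.

s(n) = 9ⁿ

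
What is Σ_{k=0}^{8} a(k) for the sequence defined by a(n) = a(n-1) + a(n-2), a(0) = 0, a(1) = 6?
Computing the sequence terms: 0, 6, 6, 12, 18, 30, 48, 78, 126
Adding these values together:

324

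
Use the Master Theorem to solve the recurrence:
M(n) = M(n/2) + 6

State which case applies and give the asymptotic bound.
Master Theorem template: M(n) = a·M(n/b) + f(n).
Here: a=1, b=2, f(n)=6
Compute log_b(a) = log_2(1) = 0.
f(n) = 6 = Θ(1). Case 2: M(n) = Θ(log n).

Case 2: M(n) = Θ(log n)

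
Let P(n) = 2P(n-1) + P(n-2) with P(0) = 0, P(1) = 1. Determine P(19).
Computing the sequence terms:
0, 1, 2, 5, 12, 29, 70, 169, 408, 985, 2378, 5741, 13860, 33461, 80782, 195025, 470832, 1136689, 2744210, 6625109

6625109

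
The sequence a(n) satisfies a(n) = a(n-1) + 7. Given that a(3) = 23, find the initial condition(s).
a(3) = a(0) + 3·7, so a(0) = 23 - 21 = 2.

a(0) = 2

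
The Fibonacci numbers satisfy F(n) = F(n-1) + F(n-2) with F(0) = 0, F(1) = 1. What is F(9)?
Computing the sequence terms:
0, 1, 1, 2, 3, 5, 8, 13, 21, 34

34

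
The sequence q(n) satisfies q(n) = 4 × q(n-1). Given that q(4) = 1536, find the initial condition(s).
In general q(n) = 4ⁿ · q(0). At n = 4: q(0) = q(4) / 4^4 = 1536 / 256 = 6.

q(0) = 6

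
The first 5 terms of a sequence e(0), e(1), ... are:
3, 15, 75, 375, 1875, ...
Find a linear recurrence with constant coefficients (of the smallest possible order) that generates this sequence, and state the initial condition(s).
Look for the lowest-order linear relation among consecutive terms.
Observation: each term is 5× the previous.
Check at n=2: 5·15 = 75. ✓

e(n) = 5 × e(n-1), e(0) = 3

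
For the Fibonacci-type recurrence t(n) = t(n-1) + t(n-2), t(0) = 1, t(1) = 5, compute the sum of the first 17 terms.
Computing the sequence terms: 1, 5, 6, 11, 17, 28, 45, 73, 118, 191, 309, 500, 809, 1309, 2118, 3427, 5545
Adding these values together:

14512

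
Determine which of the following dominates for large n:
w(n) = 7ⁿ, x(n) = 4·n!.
Comparing growth rates:
Growth-rate hierarchy: log n ≺ any polynomial ≺ any exponential cⁿ (c>1) ≺ n! ≺ nⁿ.
factorial dominates exponential base 7 asymptotically.

x(n) grows faster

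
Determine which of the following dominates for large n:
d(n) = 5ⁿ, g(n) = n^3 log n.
Comparing growth rates:
Growth-rate hierarchy: log n ≺ any polynomial ≺ any exponential cⁿ (c>1) ≺ n! ≺ nⁿ.
exponential base 5 dominates polynomial degree 3 (with log factor) asymptotically.

d(n) grows faster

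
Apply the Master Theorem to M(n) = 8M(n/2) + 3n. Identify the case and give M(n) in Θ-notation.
Master Theorem template: M(n) = a·M(n/b) + f(n).
Here: a=8, b=2, f(n)=3n
Compute log_b(a) = log_2(8) = 3.
f(n) = 3n = O(n^(3-ε)) with ε = 2. Case 1: M(n) = Θ(n^log_b(a)) = Θ(n^3).

Case 1: M(n) = Θ(n^3)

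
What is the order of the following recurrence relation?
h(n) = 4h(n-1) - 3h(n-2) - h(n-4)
The order is the largest lag k for which h(n-k) appears. Here the deepest term is h(n-4), so the order is 4.

Order 4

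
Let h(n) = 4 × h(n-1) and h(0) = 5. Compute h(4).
Computing step by step:
h(0) = 5
h(1) = 4 × 5 = 20
h(2) = 4 × 20 = 80
h(3) = 4 × 80 = 320
h(4) = 4 × 320 = 1280

1280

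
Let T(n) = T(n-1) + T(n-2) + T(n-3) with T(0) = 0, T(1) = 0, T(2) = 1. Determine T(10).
Computing the sequence terms:
0, 0, 1, 1, 2, 4, 7, 13, 24, 44, 81

81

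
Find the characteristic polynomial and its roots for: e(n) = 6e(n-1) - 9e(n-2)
Substitute e(n) = rⁿ and divide through by rⁿ⁻²: r² - 6r + 9 = 0
Factor: (r - 3)² = 0, so r = 3 (double root).
General solution: e(n) = (A + Bn)·3ⁿ

Characteristic: r² - 6r + 9 = 0, Roots: r = 3 (double root)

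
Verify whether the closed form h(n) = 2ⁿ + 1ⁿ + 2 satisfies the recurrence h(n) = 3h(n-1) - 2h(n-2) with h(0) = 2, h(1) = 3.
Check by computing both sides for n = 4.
From the recurrence with h(0) = 2, h(1) = 3:
  h(0) = 2, h(1) = 3, h(2) = 5, h(3) = 9, h(4) = 17
  so the recurrence gives h(4) = 17.
From the proposed closed form h(n) = 2ⁿ + 1ⁿ + 2:
  h(4) = 19.
The recurrence gives 17 but the closed form gives 19, so the closed form does not satisfy the recurrence.

No, the closed form is incorrect.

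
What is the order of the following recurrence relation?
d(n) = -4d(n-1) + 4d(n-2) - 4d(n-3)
The order is the largest lag k for which d(n-k) appears. Here the deepest term is d(n-3), so the order is 3.

Order 3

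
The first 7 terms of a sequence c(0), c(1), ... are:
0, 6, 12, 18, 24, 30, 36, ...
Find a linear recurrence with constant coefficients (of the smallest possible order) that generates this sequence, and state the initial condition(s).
Look for the lowest-order linear relation among consecutive terms.
Observation: consecutive differences are constant (= 6).
Check at n=2: 1·6 + 6 = 12. ✓

c(n) = c(n-1) + 6, c(0) = 0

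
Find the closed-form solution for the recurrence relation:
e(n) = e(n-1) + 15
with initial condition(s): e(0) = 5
Recurrence: e(n) = e(n-1) + 15, initial: e(0) = 5.
Each step adds 15, so e(n) = e(0) + 15n = 15n + 5.

e(n) = 15n + 5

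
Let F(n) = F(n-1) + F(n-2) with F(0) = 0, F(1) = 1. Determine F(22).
Computing the sequence terms:
0, 1, 1, 2, 3, 5, 8, 13, 21, 34, 55, 89, 144, 233, 377, 610, 987, 1597, 2584, 4181, 6765, 10946, 17711

17711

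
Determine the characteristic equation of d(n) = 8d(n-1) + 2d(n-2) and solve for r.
Substitute d(n) = rⁿ and divide through by rⁿ⁻²: r² - 8r - 2 = 0
Discriminant: 8² + 4·2 = 72, not a perfect square, so by the quadratic formula r = (8 ± √72)/2.
General solution: d(n) = A·r₁ⁿ + B·r₂ⁿ where r₁,r₂ = (8 ± √72)/2

Characteristic: r² - 8r - 2 = 0, Roots: r = (8 ± √72)/2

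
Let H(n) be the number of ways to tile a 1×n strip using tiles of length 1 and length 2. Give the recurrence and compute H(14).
Condition on the last tile: it has length 1 (leaving a 1×(n-1) strip) or length 2 (leaving a 1×(n-2) strip), so H(n) = H(n-1) + H(n-2) (order-2 linear recurrence).
For 0 ≤ i < 2 only unit tiles fit, so H(i) = 1.
Iterating the recurrence: H(2) = 2, H(3) = 3, H(4) = 5, H(5) = 8, H(6) = 13, H(7) = 21, H(8) = 34, H(9) = 55, H(10) = 89, H(11) = 144, H(12) = 233, H(13) = 377, H(14) = 610.

H(n) = H(n-1) + H(n-2), with H(i) = 1 for 0 ≤ i < 2; H(14) = 610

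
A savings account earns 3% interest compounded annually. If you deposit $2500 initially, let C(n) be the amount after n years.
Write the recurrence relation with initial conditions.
Each year the balance grows by 3%, i.e. is multiplied by 1 + 3/100 = 1.03, so C(n) = 1.03 × C(n-1). The initial deposit gives C(0) = 2500.
Unrolling gives the closed form C(n) = 2500 × (1.03)ⁿ.

C(n) = 1.03 × C(n-1), C(0) = 2500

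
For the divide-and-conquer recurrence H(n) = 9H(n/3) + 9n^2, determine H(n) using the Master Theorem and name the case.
Master Theorem template: H(n) = a·H(n/b) + f(n).
Here: a=9, b=3, f(n)=9n^2
Compute log_b(a) = log_3(9) = 2.
f(n) = 9n^2 = Θ(n^2). Case 2: H(n) = Θ(n^2 log n).

Case 2: H(n) = Θ(n^2 log n)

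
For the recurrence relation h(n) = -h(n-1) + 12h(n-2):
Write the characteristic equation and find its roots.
Substitute h(n) = rⁿ and divide through by rⁿ⁻²: r² + r - 12 = 0
Factor: (r + 4)(r - 3) = 0, so r = -4, 3.
General solution: h(n) = A·(-4)ⁿ + B·3ⁿ

Characteristic: r² + r - 12 = 0, Roots: r = -4, 3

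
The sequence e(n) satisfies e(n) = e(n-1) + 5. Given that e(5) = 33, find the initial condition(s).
e(5) = e(0) + 5·5, so e(0) = 33 - 25 = 8.

e(0) = 8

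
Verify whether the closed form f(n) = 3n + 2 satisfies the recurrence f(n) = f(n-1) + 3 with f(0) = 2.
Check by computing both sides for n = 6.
From the recurrence with f(0) = 2:
  f(0) = 2, f(1) = 5, f(2) = 8, f(3) = 11, f(4) = 14, f(5) = 17, f(6) = 20
  so the recurrence gives f(6) = 20.
From the proposed closed form f(n) = 3n + 2:
  f(6) = 20.
Both sides give 20 at n = 6, and the initial condition(s) match, so the closed form is consistent.

Yes, the closed form is correct.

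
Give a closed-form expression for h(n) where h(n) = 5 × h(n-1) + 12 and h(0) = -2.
Recurrence: h(n) = 5 × h(n-1) + 12, initial: h(0) = -2.
Try h(n) = A·5ⁿ + C. Substituting: A·5ⁿ + C = 5(A·5ⁿ⁻¹ + C) + 12 = A·5ⁿ + 5C + 12, so C = 5C + 12, giving C = -3. Then h(0) = A - 3 = -2 gives A = 1.

h(n) = 5ⁿ - 3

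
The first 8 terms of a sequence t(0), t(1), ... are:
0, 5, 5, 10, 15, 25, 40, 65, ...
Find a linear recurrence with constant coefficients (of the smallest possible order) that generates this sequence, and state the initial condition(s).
Look for the lowest-order linear relation among consecutive terms.
Observation: t(n) - 1·t(n-1) - (1)·t(n-2) = 0 holds for the shown terms, and no order-1 relation t(n) = α·t(n-1) + β fits.
Check at n=3: 1·5 + (1)·5 = 10. ✓

t(n) = t(n-1) + t(n-2), t(0) = 0, t(1) = 5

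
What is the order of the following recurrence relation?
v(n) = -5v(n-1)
The order is the largest lag k for which v(n-k) appears. Here the deepest term is v(n-1), so the order is 1.

Order 1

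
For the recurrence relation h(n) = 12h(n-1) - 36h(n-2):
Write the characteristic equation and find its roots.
Substitute h(n) = rⁿ and divide through by rⁿ⁻²: r² - 12r + 36 = 0
Factor: (r - 6)² = 0, so r = 6 (double root).
General solution: h(n) = (A + Bn)·6ⁿ

Characteristic: r² - 12r + 36 = 0, Roots: r = 6 (double root)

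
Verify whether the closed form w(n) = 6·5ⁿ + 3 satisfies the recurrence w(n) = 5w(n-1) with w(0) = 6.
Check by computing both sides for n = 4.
From the recurrence with w(0) = 6:
  w(0) = 6, w(1) = 30, w(2) = 150, w(3) = 750, w(4) = 3750
  so the recurrence gives w(4) = 3750.
From the proposed closed form w(n) = 6·5ⁿ + 3:
  w(4) = 3753.
The recurrence gives 3750 but the closed form gives 3753, so the closed form does not satisfy the recurrence.

No, the closed form is incorrect.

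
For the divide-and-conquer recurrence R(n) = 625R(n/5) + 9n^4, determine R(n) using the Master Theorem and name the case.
Master Theorem template: R(n) = a·R(n/b) + f(n).
Here: a=625, b=5, f(n)=9n^4
Compute log_b(a) = log_5(625) = 4.
f(n) = 9n^4 = Θ(n^4). Case 2: R(n) = Θ(n^4 log n).

Case 2: R(n) = Θ(n^4 log n)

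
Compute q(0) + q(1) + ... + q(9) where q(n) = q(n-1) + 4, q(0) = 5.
Computing the sequence terms: 5, 9, 13, 17, 21, 25, 29, 33, 37, 41
Adding these values together:

230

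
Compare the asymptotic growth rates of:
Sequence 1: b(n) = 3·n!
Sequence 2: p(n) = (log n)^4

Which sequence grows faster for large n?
Comparing growth rates:
Growth-rate hierarchy: log n ≺ any polynomial ≺ any exponential cⁿ (c>1) ≺ n! ≺ nⁿ.
factorial dominates polylogarithmic (log n)^4 asymptotically.

b(n) grows faster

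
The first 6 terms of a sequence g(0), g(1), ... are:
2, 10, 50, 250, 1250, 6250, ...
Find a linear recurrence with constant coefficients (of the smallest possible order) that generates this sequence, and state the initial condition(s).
Look for the lowest-order linear relation among consecutive terms.
Observation: each term is 5× the previous.
Check at n=2: 5·10 = 50. ✓

g(n) = 5 × g(n-1), g(0) = 2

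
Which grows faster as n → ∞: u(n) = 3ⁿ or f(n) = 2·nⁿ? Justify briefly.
Comparing growth rates:
Growth-rate hierarchy: log n ≺ any polynomial ≺ any exponential cⁿ (c>1) ≺ n! ≺ nⁿ.
super-exponential nⁿ dominates exponential base 3 asymptotically.

f(n) grows faster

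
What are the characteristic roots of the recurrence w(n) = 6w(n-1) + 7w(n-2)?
Substitute w(n) = rⁿ and divide through by rⁿ⁻²: r² - 6r - 7 = 0
Factor: (r + 1)(r - 7) = 0, so r = -1, 7.
General solution: w(n) = A·(-1)ⁿ + B·7ⁿ

Characteristic: r² - 6r - 7 = 0, Roots: r = -1, 7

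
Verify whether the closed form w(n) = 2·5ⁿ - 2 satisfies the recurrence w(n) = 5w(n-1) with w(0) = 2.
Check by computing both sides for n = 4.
From the recurrence with w(0) = 2:
  w(0) = 2, w(1) = 10, w(2) = 50, w(3) = 250, w(4) = 1250
  so the recurrence gives w(4) = 1250.
From the proposed closed form w(n) = 2·5ⁿ - 2:
  w(4) = 1248.
The recurrence gives 1250 but the closed form gives 1248, so the closed form does not satisfy the recurrence.

No, the closed form is incorrect.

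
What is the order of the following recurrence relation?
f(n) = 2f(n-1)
The order is the largest lag k for which f(n-k) appears. Here the deepest term is f(n-1), so the order is 1.

Order 1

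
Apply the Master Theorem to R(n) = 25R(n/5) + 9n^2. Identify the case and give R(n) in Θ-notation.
Master Theorem template: R(n) = a·R(n/b) + f(n).
Here: a=25, b=5, f(n)=9n^2
Compute log_b(a) = log_5(25) = 2.
f(n) = 9n^2 = Θ(n^2). Case 2: R(n) = Θ(n^2 log n).

Case 2: R(n) = Θ(n^2 log n)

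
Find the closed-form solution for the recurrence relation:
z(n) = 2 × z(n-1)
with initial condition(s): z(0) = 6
Recurrence: z(n) = 2 × z(n-1), initial: z(0) = 6.
Each term is 2 times the previous, so this is geometric with ratio 2. After n steps: z(n) = z(0)·2ⁿ = 6·2ⁿ.

z(n) = 6·2ⁿ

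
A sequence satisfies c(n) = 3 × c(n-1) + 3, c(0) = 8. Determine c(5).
Computing step by step:
c(0) = 8
c(1) = 3 × 8 + 3 = 27
c(2) = 3 × 27 + 3 = 84
c(3) = 3 × 84 + 3 = 255
c(4) = 3 × 255 + 3 = 768
c(5) = 3 × 768 + 3 = 2307

2307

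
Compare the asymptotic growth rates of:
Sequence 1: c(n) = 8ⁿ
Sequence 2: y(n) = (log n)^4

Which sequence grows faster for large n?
Comparing growth rates:
Growth-rate hierarchy: log n ≺ any polynomial ≺ any exponential cⁿ (c>1) ≺ n! ≺ nⁿ.
exponential base 8 dominates polylogarithmic (log n)^4 asymptotically.

c(n) grows faster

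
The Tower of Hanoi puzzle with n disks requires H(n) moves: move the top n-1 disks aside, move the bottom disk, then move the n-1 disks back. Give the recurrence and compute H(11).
Moving n disks = move the top n-1 disks aside (H(n-1) moves) + move the largest disk (1 move) + move the n-1 disks back on top (H(n-1) moves), so H(n) = 2H(n-1) + 1, with H(1) = 1 (a single disk takes one move).
First terms: 1, 3, 7, 15, 31, 63, … — each is one less than a power of 2. Indeed H(n) + 1 = 2(H(n-1) + 1) with H(1) + 1 = 2, so H(n) + 1 = 2ⁿ and H(n) = 2ⁿ - 1.
Hence H(11) = 2^11 - 1 = 2048 - 1 = 2047.

H(n) = 2H(n-1) + 1, H(1) = 1; H(11) = 2047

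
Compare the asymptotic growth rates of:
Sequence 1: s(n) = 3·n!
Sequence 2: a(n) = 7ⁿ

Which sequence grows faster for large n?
Comparing growth rates:
Growth-rate hierarchy: log n ≺ any polynomial ≺ any exponential cⁿ (c>1) ≺ n! ≺ nⁿ.
factorial dominates exponential base 7 asymptotically.

s(n) grows faster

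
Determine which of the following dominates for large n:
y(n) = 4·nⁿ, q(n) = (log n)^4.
Comparing growth rates:
Growth-rate hierarchy: log n ≺ any polynomial ≺ any exponential cⁿ (c>1) ≺ n! ≺ nⁿ.
super-exponential nⁿ dominates polylogarithmic (log n)^4 asymptotically.

y(n) grows faster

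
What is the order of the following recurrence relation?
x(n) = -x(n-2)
The order is the largest lag k for which x(n-k) appears. Here the deepest term is x(n-2), so the order is 2.

Order 2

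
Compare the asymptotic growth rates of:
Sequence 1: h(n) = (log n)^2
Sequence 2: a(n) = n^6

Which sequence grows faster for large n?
Comparing growth rates:
Growth-rate hierarchy: log n ≺ any polynomial ≺ any exponential cⁿ (c>1) ≺ n! ≺ nⁿ.
polynomial degree 6 dominates polylogarithmic (log n)^2 asymptotically.

a(n) grows faster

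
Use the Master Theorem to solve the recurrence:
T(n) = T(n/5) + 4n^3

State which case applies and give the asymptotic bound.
Master Theorem template: T(n) = a·T(n/b) + f(n).
Here: a=1, b=5, f(n)=4n^3
Compute log_b(a) = log_5(1) = 0.
f(n) = 4n^3 = Ω(n^(0+ε)) with ε = 3, and the regularity condition holds (a·f(n/b) = (a/b^3)·f(n) with a/b^3 = 5^-3 < 1). Case 3: T(n) = Θ(f(n)) = Θ(n^3).

Case 3: T(n) = Θ(n^3)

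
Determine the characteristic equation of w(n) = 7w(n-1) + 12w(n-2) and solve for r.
Substitute w(n) = rⁿ and divide through by rⁿ⁻²: r² - 7r - 12 = 0
Discriminant: 7² + 4·12 = 97, not a perfect square, so by the quadratic formula r = (7 ± √97)/2.
General solution: w(n) = A·r₁ⁿ + B·r₂ⁿ where r₁,r₂ = (7 ± √97)/2

Characteristic: r² - 7r - 12 = 0, Roots: r = (7 ± √97)/2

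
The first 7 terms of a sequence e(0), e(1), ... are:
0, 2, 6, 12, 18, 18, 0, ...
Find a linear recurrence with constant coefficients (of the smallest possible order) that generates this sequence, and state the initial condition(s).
Look for the lowest-order linear relation among consecutive terms.
Observation: e(n) - 3·e(n-1) - (-3)·e(n-2) = 0 holds for the shown terms, and no order-1 relation e(n) = α·e(n-1) + β fits.
Check at n=3: 3·6 + (-3)·2 = 12. ✓

e(n) = 3e(n-1) - 3e(n-2), e(0) = 0, e(1) = 2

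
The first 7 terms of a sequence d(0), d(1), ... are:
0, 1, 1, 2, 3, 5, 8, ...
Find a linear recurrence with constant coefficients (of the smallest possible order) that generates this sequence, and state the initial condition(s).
Look for the lowest-order linear relation among consecutive terms.
Observation: d(n) - 1·d(n-1) - (1)·d(n-2) = 0 holds for the shown terms, and no order-1 relation d(n) = α·d(n-1) + β fits.
Check at n=3: 1·1 + (1)·1 = 2. ✓

d(n) = d(n-1) + d(n-2), d(0) = 0, d(1) = 1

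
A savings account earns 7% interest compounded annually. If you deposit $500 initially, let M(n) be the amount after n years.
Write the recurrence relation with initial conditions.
Each year the balance grows by 7%, i.e. is multiplied by 1 + 7/100 = 1.07, so M(n) = 1.07 × M(n-1). The initial deposit gives M(0) = 500.
Unrolling gives the closed form M(n) = 500 × (1.07)ⁿ.

M(n) = 1.07 × M(n-1), M(0) = 500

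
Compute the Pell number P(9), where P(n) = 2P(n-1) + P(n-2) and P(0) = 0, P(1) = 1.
Computing the sequence terms:
0, 1, 2, 5, 12, 29, 70, 169, 408, 985

985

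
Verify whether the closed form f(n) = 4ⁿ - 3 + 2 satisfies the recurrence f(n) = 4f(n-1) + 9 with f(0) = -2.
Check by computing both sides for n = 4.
From the recurrence with f(0) = -2:
  f(0) = -2, f(1) = 1, f(2) = 13, f(3) = 61, f(4) = 253
  so the recurrence gives f(4) = 253.
From the proposed closed form f(n) = 4ⁿ - 3 + 2:
  f(4) = 255.
The recurrence gives 253 but the closed form gives 255, so the closed form does not satisfy the recurrence.

No, the closed form is incorrect.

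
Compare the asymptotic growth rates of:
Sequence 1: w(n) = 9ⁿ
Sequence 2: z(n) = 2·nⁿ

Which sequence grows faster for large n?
Comparing growth rates:
Growth-rate hierarchy: log n ≺ any polynomial ≺ any exponential cⁿ (c>1) ≺ n! ≺ nⁿ.
super-exponential nⁿ dominates exponential base 9 asymptotically.

z(n) grows faster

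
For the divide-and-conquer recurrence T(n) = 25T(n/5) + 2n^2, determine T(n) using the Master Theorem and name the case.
Master Theorem template: T(n) = a·T(n/b) + f(n).
Here: a=25, b=5, f(n)=2n^2
Compute log_b(a) = log_5(25) = 2.
f(n) = 2n^2 = Θ(n^2). Case 2: T(n) = Θ(n^2 log n).

Case 2: T(n) = Θ(n^2 log n)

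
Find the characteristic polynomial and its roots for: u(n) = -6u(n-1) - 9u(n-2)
Substitute u(n) = rⁿ and divide through by rⁿ⁻²: r² + 6r + 9 = 0
Factor: (r + 3)² = 0, so r = -3 (double root).
General solution: u(n) = (A + Bn)·(-3)ⁿ

Characteristic: r² + 6r + 9 = 0, Roots: r = -3 (double root)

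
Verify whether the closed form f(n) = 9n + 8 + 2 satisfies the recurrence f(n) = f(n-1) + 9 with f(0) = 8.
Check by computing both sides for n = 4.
From the recurrence with f(0) = 8:
  f(0) = 8, f(1) = 17, f(2) = 26, f(3) = 35, f(4) = 44
  so the recurrence gives f(4) = 44.
From the proposed closed form f(n) = 9n + 8 + 2:
  f(4) = 46.
The recurrence gives 44 but the closed form gives 46, so the closed form does not satisfy the recurrence.

No, the closed form is incorrect.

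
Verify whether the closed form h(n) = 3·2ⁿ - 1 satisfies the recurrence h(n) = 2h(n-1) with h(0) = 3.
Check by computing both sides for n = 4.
From the recurrence with h(0) = 3:
  h(0) = 3, h(1) = 6, h(2) = 12, h(3) = 24, h(4) = 48
  so the recurrence gives h(4) = 48.
From the proposed closed form h(n) = 3·2ⁿ - 1:
  h(4) = 47.
The recurrence gives 48 but the closed form gives 47, so the closed form does not satisfy the recurrence.

No, the closed form is incorrect.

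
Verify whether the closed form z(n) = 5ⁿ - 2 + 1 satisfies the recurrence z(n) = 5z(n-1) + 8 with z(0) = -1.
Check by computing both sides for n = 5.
From the recurrence with z(0) = -1:
  z(0) = -1, z(1) = 3, z(2) = 23, z(3) = 123, z(4) = 623, z(5) = 3123
  so the recurrence gives z(5) = 3123.
From the proposed closed form z(n) = 5ⁿ - 2 + 1:
  z(5) = 3124.
The recurrence gives 3123 but the closed form gives 3124, so the closed form does not satisfy the recurrence.

No, the closed form is incorrect.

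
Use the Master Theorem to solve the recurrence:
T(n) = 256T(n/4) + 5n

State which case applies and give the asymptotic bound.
Master Theorem template: T(n) = a·T(n/b) + f(n).
Here: a=256, b=4, f(n)=5n
Compute log_b(a) = log_4(256) = 4.
f(n) = 5n = O(n^(4-ε)) with ε = 3. Case 1: T(n) = Θ(n^log_b(a)) = Θ(n^4).

Case 1: T(n) = Θ(n^4)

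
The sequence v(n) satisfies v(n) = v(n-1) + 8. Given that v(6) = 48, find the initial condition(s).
v(6) = v(0) + 6·8, so v(0) = 48 - 48 = 0.

v(0) = 0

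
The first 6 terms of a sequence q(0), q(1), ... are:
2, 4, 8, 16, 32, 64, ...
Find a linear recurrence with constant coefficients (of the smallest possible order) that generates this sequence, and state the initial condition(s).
Look for the lowest-order linear relation among consecutive terms.
Observation: each term is 2× the previous.
Check at n=2: 2·4 = 8. ✓

q(n) = 2 × q(n-1), q(0) = 2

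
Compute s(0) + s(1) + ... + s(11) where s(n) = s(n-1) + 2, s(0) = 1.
Computing the sequence terms: 1, 3, 5, 7, 9, 11, 13, 15, 17, 19, 21, 23
Adding these values together:

144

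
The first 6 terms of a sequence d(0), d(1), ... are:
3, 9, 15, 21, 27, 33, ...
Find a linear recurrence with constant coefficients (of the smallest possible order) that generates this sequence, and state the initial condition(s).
Look for the lowest-order linear relation among consecutive terms.
Observation: consecutive differences are constant (= 6).
Check at n=2: 1·9 + 6 = 15. ✓

d(n) = d(n-1) + 6, d(0) = 3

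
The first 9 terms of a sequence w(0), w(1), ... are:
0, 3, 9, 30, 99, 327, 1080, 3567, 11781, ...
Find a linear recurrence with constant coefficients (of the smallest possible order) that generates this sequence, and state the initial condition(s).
Look for the lowest-order linear relation among consecutive terms.
Observation: w(n) - 3·w(n-1) - (1)·w(n-2) = 0 holds for the shown terms, and no order-1 relation w(n) = α·w(n-1) + β fits.
Check at n=3: 3·9 + (1)·3 = 30. ✓

w(n) = 3w(n-1) + w(n-2), w(0) = 0, w(1) = 3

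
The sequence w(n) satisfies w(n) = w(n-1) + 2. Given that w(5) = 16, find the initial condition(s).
w(5) = w(0) + 5·2, so w(0) = 16 - 10 = 6.

w(0) = 6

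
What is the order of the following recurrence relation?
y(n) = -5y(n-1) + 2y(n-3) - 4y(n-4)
The order is the largest lag k for which y(n-k) appears. Here the deepest term is y(n-4), so the order is 4.

Order 4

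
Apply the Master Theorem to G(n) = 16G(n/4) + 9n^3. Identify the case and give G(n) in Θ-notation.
Master Theorem template: G(n) = a·G(n/b) + f(n).
Here: a=16, b=4, f(n)=9n^3
Compute log_b(a) = log_4(16) = 2.
f(n) = 9n^3 = Ω(n^(2+ε)) with ε = 1, and the regularity condition holds (a·f(n/b) = (a/b^3)·f(n) with a/b^3 = 4^-1 < 1). Case 3: G(n) = Θ(f(n)) = Θ(n^3).

Case 3: G(n) = Θ(n^3)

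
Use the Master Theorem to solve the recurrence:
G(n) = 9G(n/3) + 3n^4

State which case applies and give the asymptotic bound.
Master Theorem template: G(n) = a·G(n/b) + f(n).
Here: a=9, b=3, f(n)=3n^4
Compute log_b(a) = log_3(9) = 2.
f(n) = 3n^4 = Ω(n^(2+ε)) with ε = 2, and the regularity condition holds (a·f(n/b) = (a/b^4)·f(n) with a/b^4 = 3^-2 < 1). Case 3: G(n) = Θ(f(n)) = Θ(n^4).

Case 3: G(n) = Θ(n^4)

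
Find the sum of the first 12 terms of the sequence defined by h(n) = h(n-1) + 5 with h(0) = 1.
Computing the sequence terms: 1, 6, 11, 16, 21, 26, 31, 36, 41, 46, 51, 56
Adding these values together:

342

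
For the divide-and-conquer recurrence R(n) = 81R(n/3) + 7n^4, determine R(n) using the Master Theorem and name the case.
Master Theorem template: R(n) = a·R(n/b) + f(n).
Here: a=81, b=3, f(n)=7n^4
Compute log_b(a) = log_3(81) = 4.
f(n) = 7n^4 = Θ(n^4). Case 2: R(n) = Θ(n^4 log n).

Case 2: R(n) = Θ(n^4 log n)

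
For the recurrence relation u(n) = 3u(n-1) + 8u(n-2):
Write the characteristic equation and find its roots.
Substitute u(n) = rⁿ and divide through by rⁿ⁻²: r² - 3r - 8 = 0
Discriminant: 3² + 4·8 = 41, not a perfect square, so by the quadratic formula r = (3 ± √41)/2.
General solution: u(n) = A·r₁ⁿ + B·r₂ⁿ where r₁,r₂ = (3 ± √41)/2

Characteristic: r² - 3r - 8 = 0, Roots: r = (3 ± √41)/2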